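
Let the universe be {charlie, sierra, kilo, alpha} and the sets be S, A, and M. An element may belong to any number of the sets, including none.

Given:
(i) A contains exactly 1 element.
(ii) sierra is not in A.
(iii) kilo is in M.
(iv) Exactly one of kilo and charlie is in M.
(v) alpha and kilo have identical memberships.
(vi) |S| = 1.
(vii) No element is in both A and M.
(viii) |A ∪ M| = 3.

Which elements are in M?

From (ii): sierra ∉ A.
From (iii): kilo ∈ M.
(iv) (exactly one): charlie ∉ M.
(v): alpha matches kilo: alpha ∈ M.
(vii) (disjoint): kilo ∉ A.
(vii) (disjoint): alpha ∉ A.
(i): only 1 candidates remain for A, so all are in.
Suppose sierra ∈ M: no assignment then satisfies all the clues, so sierra ∉ M.

M = {alpha, kilo}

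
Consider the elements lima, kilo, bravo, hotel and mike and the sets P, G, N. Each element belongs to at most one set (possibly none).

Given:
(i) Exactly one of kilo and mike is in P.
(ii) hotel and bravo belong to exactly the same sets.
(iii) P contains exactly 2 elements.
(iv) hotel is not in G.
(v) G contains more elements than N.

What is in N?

N = {}

From (iv): hotel ∉ G.
(ii): bravo matches hotel: bravo ∉ G.
Suppose lima ∈ N: no assignment then satisfies all the clues, so lima ∉ N.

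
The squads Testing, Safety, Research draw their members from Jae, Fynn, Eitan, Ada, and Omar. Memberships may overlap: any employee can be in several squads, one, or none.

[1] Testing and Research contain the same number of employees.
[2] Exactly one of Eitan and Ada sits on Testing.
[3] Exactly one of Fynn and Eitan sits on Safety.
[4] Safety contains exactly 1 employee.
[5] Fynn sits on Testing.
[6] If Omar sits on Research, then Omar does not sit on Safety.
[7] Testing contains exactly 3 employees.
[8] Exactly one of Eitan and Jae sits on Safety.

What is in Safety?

Safety = {Eitan}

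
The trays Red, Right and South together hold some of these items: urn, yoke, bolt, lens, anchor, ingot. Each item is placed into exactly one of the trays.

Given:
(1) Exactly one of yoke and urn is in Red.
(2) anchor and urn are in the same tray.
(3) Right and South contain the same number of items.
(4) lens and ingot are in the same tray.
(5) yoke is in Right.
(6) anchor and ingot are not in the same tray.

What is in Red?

From (5): yoke ∈ Right.
(1) (exactly one): urn ∈ Red.
(2): anchor matches urn: anchor ∈ Red.
(6): ingot ∉ Red.
(4): lens matches ingot: lens ∉ Red.
Suppose bolt ∈ Red: no assignment then satisfies all the clues, so bolt ∉ Red.

Red = {anchor, urn}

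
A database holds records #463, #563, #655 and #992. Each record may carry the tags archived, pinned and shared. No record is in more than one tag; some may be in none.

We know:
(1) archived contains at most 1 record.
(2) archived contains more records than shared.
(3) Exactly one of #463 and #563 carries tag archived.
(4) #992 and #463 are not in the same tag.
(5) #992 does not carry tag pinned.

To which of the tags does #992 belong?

#992: none

From (5): #992 ∉ pinned.
Suppose #992 ∈ archived: no assignment then satisfies all the clues, so #992 ∉ archived.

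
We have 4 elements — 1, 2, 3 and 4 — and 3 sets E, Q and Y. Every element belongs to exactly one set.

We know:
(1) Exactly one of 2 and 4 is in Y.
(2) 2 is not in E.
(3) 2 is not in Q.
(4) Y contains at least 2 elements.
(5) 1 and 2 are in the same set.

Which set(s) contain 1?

1: Y

From (2): 2 ∉ E.
From (3): 2 ∉ Q.
(5): 1 matches 2: 1 ∉ E.
(5): 1 matches 2: 1 ∉ Q.
Only one set left: 1 ∈ Y.
Only one set left: 2 ∈ Y.
(1) (exactly one): 4 ∉ Y.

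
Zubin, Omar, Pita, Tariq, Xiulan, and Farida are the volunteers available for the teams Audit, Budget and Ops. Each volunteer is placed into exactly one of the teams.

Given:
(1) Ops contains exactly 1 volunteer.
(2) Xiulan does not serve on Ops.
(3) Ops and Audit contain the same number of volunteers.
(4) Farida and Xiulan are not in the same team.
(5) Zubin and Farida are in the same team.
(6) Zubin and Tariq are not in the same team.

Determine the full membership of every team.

Audit = {Xiulan}; Budget = {Farida, Omar, Pita, Zubin}; Ops = {Tariq}

From (2): Xiulan ∉ Ops.
Suppose Zubin ∈ Audit: no assignment then satisfies all the clues, so Zubin ∉ Audit.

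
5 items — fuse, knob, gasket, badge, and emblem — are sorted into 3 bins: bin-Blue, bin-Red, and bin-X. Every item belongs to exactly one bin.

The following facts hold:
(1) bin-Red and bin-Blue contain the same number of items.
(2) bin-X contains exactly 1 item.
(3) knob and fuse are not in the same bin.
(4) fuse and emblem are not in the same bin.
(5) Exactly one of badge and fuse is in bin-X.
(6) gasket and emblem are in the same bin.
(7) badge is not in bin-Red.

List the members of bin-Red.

bin-Red = {emblem, gasket}

From (7): badge ∉ bin-Red.
Suppose fuse ∈ bin-Red: no assignment then satisfies all the clues, so fuse ∉ bin-Red.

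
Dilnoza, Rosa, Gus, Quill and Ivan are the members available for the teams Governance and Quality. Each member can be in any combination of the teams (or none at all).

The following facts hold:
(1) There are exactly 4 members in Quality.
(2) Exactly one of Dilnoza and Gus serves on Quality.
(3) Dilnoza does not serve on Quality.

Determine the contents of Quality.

Quality = {Gus, Ivan, Quill, Rosa}

From (3): Dilnoza ∉ Quality.
(1): only 4 candidates remain for Quality, so all are in.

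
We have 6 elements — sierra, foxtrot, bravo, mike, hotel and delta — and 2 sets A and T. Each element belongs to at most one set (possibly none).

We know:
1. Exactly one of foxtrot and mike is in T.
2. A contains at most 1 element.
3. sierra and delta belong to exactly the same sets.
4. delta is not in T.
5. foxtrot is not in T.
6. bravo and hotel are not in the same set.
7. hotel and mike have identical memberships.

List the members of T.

T = {hotel, mike}

From (4): delta ∉ T.
From (5): foxtrot ∉ T.
(1) (exactly one): mike ∈ T.
(3): sierra matches delta: sierra ∉ T.
(7): hotel matches mike: hotel ∉ A.
(7): hotel matches mike: hotel ∈ T.
(6): bravo ∉ T.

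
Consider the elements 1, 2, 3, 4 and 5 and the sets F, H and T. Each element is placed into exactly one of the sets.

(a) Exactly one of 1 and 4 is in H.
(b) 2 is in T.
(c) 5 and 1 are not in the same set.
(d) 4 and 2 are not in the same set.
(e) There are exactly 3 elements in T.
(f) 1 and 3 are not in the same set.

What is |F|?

1

From (b): 2 ∈ T.
(d): 4 ∉ T.
Suppose 1 ∈ T: no assignment then satisfies all the clues, so 1 ∉ T.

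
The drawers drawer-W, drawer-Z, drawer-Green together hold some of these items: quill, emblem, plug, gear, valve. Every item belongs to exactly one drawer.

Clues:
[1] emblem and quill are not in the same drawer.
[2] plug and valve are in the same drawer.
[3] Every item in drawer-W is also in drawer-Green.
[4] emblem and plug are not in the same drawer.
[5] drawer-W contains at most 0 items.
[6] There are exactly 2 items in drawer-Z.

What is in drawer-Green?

(5): drawer-W already has 0, so the rest are out.
Suppose quill ∉ drawer-Green: no assignment then satisfies all the clues, so quill ∈ drawer-Green.

drawer-Green = {plug, quill, valve}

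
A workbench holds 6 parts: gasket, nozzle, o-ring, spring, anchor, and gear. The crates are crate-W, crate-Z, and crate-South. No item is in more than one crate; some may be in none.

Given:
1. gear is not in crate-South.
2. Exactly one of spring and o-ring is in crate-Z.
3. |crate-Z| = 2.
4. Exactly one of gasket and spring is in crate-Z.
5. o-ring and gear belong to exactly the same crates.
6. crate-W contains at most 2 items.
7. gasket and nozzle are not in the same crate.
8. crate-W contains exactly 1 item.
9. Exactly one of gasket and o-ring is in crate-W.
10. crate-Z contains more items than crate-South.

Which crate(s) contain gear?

gear: none

From (1): gear ∉ crate-South.
(5): o-ring matches gear: o-ring ∉ crate-South.
Suppose gear ∈ crate-W: no assignment then satisfies all the clues, so gear ∉ crate-W.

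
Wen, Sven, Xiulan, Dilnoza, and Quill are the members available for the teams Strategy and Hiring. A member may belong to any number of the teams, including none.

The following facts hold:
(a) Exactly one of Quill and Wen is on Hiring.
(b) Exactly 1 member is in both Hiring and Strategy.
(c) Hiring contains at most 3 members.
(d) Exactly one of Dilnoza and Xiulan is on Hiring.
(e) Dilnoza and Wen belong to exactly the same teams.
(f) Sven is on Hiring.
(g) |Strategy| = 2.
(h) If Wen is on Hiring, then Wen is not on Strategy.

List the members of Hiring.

Hiring = {Dilnoza, Sven, Wen}

From (f): Sven ∈ Hiring.
Suppose Wen ∉ Hiring: no assignment then satisfies all the clues, so Wen ∈ Hiring.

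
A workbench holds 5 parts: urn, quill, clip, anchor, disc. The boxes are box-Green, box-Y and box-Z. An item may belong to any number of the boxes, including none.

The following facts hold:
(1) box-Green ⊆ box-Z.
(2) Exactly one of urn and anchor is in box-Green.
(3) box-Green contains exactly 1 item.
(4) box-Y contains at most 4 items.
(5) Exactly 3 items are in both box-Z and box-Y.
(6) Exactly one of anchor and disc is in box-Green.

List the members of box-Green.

box-Green = {anchor}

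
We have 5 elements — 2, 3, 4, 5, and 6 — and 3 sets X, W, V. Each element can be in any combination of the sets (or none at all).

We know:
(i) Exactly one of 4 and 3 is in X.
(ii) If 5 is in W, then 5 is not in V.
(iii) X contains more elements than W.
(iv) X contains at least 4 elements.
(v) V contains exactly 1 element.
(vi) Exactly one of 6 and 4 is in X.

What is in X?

X = {2, 3, 5, 6}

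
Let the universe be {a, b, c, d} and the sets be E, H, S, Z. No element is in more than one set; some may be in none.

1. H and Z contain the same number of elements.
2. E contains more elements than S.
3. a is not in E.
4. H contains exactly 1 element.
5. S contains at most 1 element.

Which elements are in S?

S = {}

From (3): a ∉ E.
Suppose a ∈ S: no assignment then satisfies all the clues, so a ∉ S.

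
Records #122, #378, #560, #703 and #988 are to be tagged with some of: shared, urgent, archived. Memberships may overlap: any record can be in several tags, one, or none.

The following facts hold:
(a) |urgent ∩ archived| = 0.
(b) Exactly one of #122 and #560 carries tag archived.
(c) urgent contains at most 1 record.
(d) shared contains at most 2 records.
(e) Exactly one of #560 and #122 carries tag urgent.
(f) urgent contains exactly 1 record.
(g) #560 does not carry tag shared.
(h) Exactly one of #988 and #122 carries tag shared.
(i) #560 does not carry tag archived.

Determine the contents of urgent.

urgent = {#560}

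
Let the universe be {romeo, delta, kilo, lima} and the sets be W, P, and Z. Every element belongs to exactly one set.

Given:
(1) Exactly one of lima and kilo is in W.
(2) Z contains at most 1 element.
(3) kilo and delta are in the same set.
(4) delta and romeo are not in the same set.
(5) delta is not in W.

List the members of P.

From (5): delta ∉ W.
(3): kilo matches delta: kilo ∉ W.
(1) (exactly one): lima ∈ W.
Suppose romeo ∈ P: no assignment then satisfies all the clues, so romeo ∉ P.

P = {delta, kilo}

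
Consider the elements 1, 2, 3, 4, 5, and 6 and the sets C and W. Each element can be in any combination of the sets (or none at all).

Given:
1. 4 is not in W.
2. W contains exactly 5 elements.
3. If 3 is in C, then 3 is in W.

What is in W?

W = {1, 2, 3, 5, 6}

From (1): 4 ∉ W.
(2): only 5 candidates remain for W, so all are in.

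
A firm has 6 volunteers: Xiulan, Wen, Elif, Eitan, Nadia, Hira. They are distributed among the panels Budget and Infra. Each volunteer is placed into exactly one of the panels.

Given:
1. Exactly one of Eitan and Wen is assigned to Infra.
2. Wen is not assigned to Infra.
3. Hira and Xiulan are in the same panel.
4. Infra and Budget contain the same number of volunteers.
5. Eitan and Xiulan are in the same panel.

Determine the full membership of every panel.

Budget = {Elif, Nadia, Wen}; Infra = {Eitan, Hira, Xiulan}

From (2): Wen ∉ Infra.
(1) (exactly one): Eitan ∈ Infra.
(5): Xiulan matches Eitan: Xiulan ∉ Budget.
(5): Xiulan matches Eitan: Xiulan ∈ Infra.
Only one panel left: Wen ∈ Budget.
(3): Hira matches Xiulan: Hira ∉ Budget.
(3): Hira matches Xiulan: Hira ∈ Infra.
Suppose Elif ∉ Budget: no assignment then satisfies all the clues, so Elif ∈ Budget.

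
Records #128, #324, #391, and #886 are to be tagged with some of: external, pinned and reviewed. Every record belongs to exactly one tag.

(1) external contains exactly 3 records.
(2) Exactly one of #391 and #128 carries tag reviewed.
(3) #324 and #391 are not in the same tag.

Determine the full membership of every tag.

external = {#128, #324, #886}; pinned = {}; reviewed = {#391}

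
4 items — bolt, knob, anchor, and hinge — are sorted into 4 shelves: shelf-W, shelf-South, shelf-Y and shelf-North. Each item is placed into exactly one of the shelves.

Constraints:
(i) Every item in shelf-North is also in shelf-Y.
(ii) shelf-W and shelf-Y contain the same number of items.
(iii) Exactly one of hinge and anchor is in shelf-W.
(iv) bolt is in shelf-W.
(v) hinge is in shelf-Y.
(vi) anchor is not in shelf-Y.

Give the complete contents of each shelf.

From (iv): bolt ∈ shelf-W.
From (v): hinge ∈ shelf-Y.
From (vi): anchor ∉ shelf-Y.
(i) contrapositive: anchor ∉ shelf-North.
(iii) (exactly one): anchor ∈ shelf-W.
Suppose knob ∈ shelf-W: no assignment then satisfies all the clues, so knob ∉ shelf-W.

shelf-W = {anchor, bolt}; shelf-South = {}; shelf-Y = {hinge, knob}; shelf-North = {}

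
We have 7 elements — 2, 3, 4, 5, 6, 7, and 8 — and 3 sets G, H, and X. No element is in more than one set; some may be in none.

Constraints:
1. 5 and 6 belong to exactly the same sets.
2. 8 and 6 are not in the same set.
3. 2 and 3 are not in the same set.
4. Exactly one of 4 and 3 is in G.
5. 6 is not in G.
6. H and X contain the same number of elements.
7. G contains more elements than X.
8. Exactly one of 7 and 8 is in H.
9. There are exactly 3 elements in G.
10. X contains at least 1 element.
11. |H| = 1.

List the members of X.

From (5): 6 ∉ G.
(1): 5 matches 6: 5 ∉ G.
Suppose 2 ∈ X: no assignment then satisfies all the clues, so 2 ∉ X.

X = {3}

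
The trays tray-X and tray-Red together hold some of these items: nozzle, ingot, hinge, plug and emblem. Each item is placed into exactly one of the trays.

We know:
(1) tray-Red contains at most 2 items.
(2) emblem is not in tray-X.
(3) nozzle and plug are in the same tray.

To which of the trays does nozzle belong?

From (2): emblem ∉ tray-X.
Only one tray left: emblem ∈ tray-Red.
Suppose nozzle ∉ tray-X: no assignment then satisfies all the clues, so nozzle ∈ tray-X.

nozzle: tray-X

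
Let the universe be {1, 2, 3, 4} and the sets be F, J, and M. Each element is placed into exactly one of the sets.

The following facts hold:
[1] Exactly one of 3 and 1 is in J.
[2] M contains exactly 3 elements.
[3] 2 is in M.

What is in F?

F = {}

From (3): 2 ∈ M.
Suppose 1 ∈ F: no assignment then satisfies all the clues, so 1 ∉ F.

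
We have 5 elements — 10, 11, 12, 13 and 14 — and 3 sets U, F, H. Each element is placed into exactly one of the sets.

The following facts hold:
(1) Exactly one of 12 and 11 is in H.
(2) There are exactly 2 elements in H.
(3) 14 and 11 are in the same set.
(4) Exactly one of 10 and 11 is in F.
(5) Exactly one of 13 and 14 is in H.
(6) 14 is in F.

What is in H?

H = {12, 13}

From (6): 14 ∈ F.
(3): 11 matches 14: 11 ∉ U.
(3): 11 matches 14: 11 ∈ F.
(4) (exactly one): 10 ∉ F.
(5) (exactly one): 13 ∈ H.
(1) (exactly one): 12 ∈ H.
(2): H already has 2, so the rest are out.
Only one set left: 10 ∈ U.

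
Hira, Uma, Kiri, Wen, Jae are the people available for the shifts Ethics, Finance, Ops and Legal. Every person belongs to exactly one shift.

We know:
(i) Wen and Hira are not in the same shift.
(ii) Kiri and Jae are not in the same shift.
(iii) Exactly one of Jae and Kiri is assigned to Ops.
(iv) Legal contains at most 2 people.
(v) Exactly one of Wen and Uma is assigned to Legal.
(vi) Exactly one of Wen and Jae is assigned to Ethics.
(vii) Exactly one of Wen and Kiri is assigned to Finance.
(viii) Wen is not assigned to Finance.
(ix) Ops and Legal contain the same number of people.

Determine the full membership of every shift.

Ethics = {Wen}; Finance = {Hira, Kiri}; Ops = {Jae}; Legal = {Uma}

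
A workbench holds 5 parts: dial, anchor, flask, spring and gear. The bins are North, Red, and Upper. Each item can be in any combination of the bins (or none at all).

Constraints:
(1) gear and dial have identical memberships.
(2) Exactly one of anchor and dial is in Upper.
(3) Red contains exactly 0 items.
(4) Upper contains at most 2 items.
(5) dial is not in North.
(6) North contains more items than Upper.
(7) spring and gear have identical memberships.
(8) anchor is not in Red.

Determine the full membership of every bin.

North = {anchor, flask}; Red = {}; Upper = {anchor}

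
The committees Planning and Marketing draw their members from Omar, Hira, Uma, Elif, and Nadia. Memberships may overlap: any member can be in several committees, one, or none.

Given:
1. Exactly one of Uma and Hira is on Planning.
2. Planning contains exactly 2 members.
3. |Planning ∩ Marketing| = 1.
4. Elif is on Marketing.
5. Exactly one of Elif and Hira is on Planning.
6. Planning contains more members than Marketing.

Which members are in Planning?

From (4): Elif ∈ Marketing.
Suppose Omar ∈ Planning: no assignment then satisfies all the clues, so Omar ∉ Planning.

Planning = {Elif, Uma}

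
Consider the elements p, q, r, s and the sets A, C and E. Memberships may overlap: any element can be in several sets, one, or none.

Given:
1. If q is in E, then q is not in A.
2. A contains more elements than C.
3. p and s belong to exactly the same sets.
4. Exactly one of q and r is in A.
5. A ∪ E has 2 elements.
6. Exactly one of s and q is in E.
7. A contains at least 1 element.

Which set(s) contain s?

s: none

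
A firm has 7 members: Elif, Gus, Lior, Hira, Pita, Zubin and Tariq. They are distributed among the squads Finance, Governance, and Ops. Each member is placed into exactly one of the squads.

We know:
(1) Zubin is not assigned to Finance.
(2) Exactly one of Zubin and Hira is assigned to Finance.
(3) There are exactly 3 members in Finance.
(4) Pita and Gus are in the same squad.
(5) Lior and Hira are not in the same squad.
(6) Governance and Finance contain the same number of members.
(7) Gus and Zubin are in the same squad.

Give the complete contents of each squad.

Finance = {Elif, Hira, Tariq}; Governance = {Gus, Pita, Zubin}; Ops = {Lior}

From (1): Zubin ∉ Finance.
(2) (exactly one): Hira ∈ Finance.
(5): Lior ∉ Finance.
(7): Gus matches Zubin: Gus ∉ Finance.
(4): Pita matches Gus: Pita ∉ Finance.
(3): only 3 candidates remain for Finance, so all are in.
Suppose Gus ∉ Governance: no assignment then satisfies all the clues, so Gus ∈ Governance.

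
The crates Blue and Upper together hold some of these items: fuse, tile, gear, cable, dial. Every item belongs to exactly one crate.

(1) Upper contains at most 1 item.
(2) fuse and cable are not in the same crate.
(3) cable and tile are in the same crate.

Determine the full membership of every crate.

Blue = {cable, dial, gear, tile}; Upper = {fuse}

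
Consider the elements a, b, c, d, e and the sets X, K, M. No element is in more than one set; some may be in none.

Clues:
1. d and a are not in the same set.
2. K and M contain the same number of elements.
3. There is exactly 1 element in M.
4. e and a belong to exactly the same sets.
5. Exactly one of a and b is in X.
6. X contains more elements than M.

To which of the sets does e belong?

e: X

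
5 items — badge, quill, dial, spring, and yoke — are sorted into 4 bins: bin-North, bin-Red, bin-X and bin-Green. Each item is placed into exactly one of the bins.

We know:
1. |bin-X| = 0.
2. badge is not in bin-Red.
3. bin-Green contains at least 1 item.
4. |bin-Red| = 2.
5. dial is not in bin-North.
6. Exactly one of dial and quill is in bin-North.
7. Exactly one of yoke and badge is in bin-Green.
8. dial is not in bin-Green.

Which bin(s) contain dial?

dial: bin-Red

From (2): badge ∉ bin-Red.
From (5): dial ∉ bin-North.
From (8): dial ∉ bin-Green.
(1): bin-X already has 0, so the rest are out.
(6) (exactly one): quill ∈ bin-North.
Only one bin left: dial ∈ bin-Red.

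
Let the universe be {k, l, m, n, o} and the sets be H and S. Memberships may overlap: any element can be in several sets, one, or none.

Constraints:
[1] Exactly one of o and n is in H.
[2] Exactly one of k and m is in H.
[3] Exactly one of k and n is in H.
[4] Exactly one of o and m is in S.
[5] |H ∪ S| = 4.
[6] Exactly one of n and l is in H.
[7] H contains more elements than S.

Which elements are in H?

H = {k, l, o}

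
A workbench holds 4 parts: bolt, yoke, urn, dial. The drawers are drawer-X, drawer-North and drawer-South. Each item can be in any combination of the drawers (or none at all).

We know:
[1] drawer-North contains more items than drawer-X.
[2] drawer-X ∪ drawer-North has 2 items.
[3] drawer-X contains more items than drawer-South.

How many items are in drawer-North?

2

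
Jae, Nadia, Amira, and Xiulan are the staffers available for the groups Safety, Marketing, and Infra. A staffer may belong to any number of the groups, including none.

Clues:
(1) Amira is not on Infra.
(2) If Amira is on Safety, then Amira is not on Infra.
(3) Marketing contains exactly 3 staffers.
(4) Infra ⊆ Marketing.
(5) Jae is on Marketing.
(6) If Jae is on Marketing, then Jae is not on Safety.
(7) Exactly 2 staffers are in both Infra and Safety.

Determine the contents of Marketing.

Marketing = {Jae, Nadia, Xiulan}

From (1): Amira ∉ Infra.
From (5): Jae ∈ Marketing.
(6): Jae ∉ Safety.
Suppose Nadia ∉ Marketing: no assignment then satisfies all the clues, so Nadia ∈ Marketing.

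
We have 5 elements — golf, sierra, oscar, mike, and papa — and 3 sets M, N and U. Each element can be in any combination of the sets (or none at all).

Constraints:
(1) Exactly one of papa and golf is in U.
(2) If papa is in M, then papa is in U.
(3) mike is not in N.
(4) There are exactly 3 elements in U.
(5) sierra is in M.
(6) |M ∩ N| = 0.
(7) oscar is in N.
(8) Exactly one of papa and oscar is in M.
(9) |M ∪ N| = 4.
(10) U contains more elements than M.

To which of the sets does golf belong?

From (3): mike ∉ N.
From (5): sierra ∈ M.
From (7): oscar ∈ N.
Suppose golf ∈ M: no assignment then satisfies all the clues, so golf ∉ M.

golf: N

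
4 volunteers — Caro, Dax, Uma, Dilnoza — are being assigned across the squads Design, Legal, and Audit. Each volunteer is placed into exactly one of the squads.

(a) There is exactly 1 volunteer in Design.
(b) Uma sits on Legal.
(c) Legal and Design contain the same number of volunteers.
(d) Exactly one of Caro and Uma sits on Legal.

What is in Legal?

Legal = {Uma}

From (b): Uma ∈ Legal.
(d) (exactly one): Caro ∉ Legal.
Suppose Dax ∈ Legal: no assignment then satisfies all the clues, so Dax ∉ Legal.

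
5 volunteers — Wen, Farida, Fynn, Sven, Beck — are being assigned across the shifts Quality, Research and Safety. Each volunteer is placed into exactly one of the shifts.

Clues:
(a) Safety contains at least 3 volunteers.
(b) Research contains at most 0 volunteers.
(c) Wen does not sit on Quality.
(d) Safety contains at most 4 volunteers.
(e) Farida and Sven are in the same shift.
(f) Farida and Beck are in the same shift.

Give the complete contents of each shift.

Quality = {Fynn}; Research = {}; Safety = {Beck, Farida, Sven, Wen}

From (c): Wen ∉ Quality.
(b): Research already has 0, so the rest are out.
Only one shift left: Wen ∈ Safety.
Suppose Farida ∈ Quality: no assignment then satisfies all the clues, so Farida ∉ Quality.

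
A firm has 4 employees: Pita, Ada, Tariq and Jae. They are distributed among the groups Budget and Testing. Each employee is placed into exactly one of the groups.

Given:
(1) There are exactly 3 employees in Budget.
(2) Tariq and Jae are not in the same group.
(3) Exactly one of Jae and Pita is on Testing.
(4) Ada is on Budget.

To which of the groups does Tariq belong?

From (4): Ada ∈ Budget.
Suppose Tariq ∉ Budget: no assignment then satisfies all the clues, so Tariq ∈ Budget.

Tariq: Budget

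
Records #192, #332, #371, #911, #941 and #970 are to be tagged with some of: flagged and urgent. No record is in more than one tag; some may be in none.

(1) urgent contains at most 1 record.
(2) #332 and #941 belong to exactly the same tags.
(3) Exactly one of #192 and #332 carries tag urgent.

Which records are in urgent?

urgent = {#192}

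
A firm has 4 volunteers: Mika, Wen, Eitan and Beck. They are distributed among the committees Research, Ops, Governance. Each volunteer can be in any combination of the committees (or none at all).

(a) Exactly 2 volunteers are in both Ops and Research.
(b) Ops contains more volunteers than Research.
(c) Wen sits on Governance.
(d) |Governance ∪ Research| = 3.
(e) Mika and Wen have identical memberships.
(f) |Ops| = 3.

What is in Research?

Research = {Mika, Wen}

From (c): Wen ∈ Governance.
(e): Mika matches Wen: Mika ∈ Governance.
Suppose Mika ∉ Research: no assignment then satisfies all the clues, so Mika ∈ Research.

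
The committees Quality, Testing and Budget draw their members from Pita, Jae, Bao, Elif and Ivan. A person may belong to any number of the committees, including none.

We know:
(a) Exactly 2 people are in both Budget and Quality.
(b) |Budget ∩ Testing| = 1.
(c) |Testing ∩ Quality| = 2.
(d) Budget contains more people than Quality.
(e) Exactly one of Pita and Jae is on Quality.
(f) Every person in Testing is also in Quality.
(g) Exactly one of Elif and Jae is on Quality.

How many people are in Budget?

4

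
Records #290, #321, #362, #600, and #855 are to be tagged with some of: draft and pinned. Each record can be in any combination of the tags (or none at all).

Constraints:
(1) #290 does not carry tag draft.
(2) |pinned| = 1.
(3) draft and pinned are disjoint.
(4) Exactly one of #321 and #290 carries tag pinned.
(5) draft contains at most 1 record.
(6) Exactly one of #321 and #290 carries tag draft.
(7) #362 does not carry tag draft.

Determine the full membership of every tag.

draft = {#321}; pinned = {#290}

From (1): #290 ∉ draft.
From (7): #362 ∉ draft.
(6) (exactly one): #321 ∈ draft.
(3) (disjoint): #321 ∉ pinned.
(4) (exactly one): #290 ∈ pinned.
(5): draft already has 1, so the rest are out.
(2): pinned already has 1, so the rest are out.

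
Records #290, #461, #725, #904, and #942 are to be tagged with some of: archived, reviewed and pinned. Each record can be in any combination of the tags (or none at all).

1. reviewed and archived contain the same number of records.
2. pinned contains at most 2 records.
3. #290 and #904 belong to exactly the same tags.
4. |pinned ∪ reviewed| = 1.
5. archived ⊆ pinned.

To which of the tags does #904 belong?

#904: none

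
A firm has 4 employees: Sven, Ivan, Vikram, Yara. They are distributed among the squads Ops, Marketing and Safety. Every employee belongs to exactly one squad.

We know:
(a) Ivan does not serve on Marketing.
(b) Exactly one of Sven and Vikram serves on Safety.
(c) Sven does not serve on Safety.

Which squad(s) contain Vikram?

Vikram: Safety

From (a): Ivan ∉ Marketing.
From (c): Sven ∉ Safety.
(b) (exactly one): Vikram ∈ Safety.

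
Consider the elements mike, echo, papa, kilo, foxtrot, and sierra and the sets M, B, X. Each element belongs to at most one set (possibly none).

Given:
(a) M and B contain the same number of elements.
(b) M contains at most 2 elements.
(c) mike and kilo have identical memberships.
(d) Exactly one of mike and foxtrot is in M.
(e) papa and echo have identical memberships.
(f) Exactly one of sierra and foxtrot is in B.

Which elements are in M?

M = {foxtrot}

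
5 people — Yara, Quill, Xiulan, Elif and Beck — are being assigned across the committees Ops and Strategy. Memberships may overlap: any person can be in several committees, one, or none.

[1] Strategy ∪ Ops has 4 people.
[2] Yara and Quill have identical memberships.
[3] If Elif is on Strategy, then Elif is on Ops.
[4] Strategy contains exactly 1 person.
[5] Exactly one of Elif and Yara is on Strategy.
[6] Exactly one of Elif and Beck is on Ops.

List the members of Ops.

Ops = {Elif, Quill, Xiulan, Yara}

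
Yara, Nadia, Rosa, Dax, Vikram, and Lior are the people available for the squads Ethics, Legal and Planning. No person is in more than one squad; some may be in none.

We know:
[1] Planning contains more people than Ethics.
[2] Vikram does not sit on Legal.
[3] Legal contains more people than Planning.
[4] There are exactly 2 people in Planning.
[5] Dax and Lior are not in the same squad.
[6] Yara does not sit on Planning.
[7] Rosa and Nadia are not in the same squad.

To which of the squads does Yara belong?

Yara: Legal

From (2): Vikram ∉ Legal.
From (6): Yara ∉ Planning.
Suppose Yara ∈ Ethics: no assignment then satisfies all the clues, so Yara ∉ Ethics.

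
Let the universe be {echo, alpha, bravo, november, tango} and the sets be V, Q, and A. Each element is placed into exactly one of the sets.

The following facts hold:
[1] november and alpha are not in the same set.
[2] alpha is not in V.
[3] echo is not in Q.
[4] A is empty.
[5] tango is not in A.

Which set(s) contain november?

november: V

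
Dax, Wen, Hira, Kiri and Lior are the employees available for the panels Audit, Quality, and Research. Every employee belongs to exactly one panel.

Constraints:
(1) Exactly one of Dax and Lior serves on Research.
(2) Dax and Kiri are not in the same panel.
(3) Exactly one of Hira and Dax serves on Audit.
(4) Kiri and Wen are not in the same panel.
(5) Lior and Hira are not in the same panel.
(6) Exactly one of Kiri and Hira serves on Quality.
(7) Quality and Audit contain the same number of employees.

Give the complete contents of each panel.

Audit = {Hira, Wen}; Quality = {Kiri, Lior}; Research = {Dax}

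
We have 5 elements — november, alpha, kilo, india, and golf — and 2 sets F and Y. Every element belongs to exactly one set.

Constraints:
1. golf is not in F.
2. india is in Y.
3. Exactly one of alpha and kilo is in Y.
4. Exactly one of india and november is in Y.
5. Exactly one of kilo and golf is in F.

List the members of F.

F = {kilo, november}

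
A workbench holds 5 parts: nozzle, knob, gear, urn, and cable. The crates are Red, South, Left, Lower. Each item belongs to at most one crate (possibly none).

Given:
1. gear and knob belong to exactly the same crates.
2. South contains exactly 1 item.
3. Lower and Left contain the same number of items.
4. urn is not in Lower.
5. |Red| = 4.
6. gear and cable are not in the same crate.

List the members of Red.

Red = {gear, knob, nozzle, urn}

From (4): urn ∉ Lower.
Suppose nozzle ∉ Red: no assignment then satisfies all the clues, so nozzle ∈ Red.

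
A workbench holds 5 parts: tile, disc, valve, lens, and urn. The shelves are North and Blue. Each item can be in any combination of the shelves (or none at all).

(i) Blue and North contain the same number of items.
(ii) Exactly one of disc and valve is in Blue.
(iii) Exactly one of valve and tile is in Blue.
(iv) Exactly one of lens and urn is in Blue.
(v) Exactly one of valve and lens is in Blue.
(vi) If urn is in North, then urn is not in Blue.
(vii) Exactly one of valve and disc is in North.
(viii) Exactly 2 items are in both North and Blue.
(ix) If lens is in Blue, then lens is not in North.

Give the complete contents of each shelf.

North = {disc, tile, urn}; Blue = {disc, lens, tile}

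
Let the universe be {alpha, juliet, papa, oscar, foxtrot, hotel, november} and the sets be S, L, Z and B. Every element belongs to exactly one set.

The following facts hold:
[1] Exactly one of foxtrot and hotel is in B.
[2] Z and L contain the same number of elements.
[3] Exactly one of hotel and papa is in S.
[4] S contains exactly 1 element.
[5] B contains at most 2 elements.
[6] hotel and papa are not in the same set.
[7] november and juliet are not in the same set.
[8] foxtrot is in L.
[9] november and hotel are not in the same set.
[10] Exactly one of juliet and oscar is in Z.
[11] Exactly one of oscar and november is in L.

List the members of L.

L = {foxtrot, november}

From (8): foxtrot ∈ L.
(1) (exactly one): hotel ∈ B.
(3) (exactly one): papa ∈ S.
(4): S already has 1, so the rest are out.
(9): november ∉ B.
Suppose alpha ∈ L: no assignment then satisfies all the clues, so alpha ∉ L.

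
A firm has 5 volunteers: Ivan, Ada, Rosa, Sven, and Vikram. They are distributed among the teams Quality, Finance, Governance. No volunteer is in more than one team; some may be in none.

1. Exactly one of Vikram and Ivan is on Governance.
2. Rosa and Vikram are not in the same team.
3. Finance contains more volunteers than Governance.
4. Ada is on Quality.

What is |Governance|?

1

From (4): Ada ∈ Quality.
Suppose Rosa ∈ Governance: no assignment then satisfies all the clues, so Rosa ∉ Governance.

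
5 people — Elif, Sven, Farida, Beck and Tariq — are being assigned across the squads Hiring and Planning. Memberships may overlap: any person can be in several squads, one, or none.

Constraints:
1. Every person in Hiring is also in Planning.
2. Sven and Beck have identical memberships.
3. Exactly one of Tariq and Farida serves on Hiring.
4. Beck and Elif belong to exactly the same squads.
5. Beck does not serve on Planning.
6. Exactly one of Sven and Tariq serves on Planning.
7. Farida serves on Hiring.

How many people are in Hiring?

1

From (5): Beck ∉ Planning.
From (7): Farida ∈ Hiring.
(1) with Farida ∈ Hiring: Farida ∈ Planning.
(1) contrapositive: Beck ∉ Hiring.
(2): Sven matches Beck: Sven ∉ Hiring.
(2): Sven matches Beck: Sven ∉ Planning.
(3) (exactly one): Tariq ∉ Hiring.
(4): Elif matches Beck: Elif ∉ Hiring.
(4): Elif matches Beck: Elif ∉ Planning.
(6) (exactly one): Tariq ∈ Planning.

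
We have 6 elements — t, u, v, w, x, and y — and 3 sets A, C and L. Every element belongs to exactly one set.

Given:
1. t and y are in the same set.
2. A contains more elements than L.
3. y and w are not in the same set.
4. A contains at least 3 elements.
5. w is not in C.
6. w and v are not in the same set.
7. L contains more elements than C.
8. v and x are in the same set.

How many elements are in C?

0

From (5): w ∉ C.
Suppose t ∉ A: no assignment then satisfies all the clues, so t ∈ A.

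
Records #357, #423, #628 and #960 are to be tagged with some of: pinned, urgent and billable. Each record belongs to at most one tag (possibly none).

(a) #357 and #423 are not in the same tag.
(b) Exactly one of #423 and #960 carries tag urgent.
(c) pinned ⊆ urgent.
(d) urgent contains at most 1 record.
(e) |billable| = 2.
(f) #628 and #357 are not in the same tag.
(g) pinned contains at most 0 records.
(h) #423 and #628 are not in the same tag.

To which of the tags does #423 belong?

#423: urgent

(g): pinned already has 0, so the rest are out.
Suppose #423 ∉ urgent: no assignment then satisfies all the clues, so #423 ∈ urgent.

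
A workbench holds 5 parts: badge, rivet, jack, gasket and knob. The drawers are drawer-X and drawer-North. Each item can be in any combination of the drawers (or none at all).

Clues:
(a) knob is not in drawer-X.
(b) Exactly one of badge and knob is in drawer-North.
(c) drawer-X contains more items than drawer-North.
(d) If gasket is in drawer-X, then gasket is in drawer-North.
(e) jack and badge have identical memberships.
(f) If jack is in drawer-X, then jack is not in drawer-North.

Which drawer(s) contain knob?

From (a): knob ∉ drawer-X.
Suppose knob ∉ drawer-North: no assignment then satisfies all the clues, so knob ∈ drawer-North.

knob: drawer-North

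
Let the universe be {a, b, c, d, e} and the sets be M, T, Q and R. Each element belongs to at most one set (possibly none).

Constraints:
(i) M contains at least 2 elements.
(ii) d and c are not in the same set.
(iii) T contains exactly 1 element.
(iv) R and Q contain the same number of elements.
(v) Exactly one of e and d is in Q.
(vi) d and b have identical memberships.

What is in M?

M = {b, d}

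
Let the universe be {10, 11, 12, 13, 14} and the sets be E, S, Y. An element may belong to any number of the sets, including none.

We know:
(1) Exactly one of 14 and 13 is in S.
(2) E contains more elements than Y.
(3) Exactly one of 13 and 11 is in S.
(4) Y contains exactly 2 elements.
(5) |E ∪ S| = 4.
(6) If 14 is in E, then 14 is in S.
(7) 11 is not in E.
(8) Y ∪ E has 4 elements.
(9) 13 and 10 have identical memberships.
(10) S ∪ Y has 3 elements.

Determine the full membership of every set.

E = {10, 13, 14}; S = {11, 14}; Y = {12, 14}

From (7): 11 ∉ E.
Suppose 10 ∉ E: no assignment then satisfies all the clues, so 10 ∈ E.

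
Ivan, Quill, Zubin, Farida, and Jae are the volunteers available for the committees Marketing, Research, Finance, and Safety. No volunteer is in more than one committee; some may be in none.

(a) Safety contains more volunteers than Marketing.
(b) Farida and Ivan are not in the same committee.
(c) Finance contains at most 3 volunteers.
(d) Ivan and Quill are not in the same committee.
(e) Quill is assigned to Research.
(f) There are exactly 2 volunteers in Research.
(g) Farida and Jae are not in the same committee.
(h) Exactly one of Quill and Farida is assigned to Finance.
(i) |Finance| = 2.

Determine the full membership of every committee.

Marketing = {}; Research = {Jae, Quill}; Finance = {Farida, Zubin}; Safety = {Ivan}

From (e): Quill ∈ Research.
(d): Ivan ∉ Research.
(h) (exactly one): Farida ∈ Finance.
(b): Ivan ∉ Finance.
(g): Jae ∉ Finance.
(i): only 2 candidates remain for Finance, so all are in.
(f): only 2 candidates remain for Research, so all are in.
Suppose Ivan ∈ Marketing: no assignment then satisfies all the clues, so Ivan ∉ Marketing.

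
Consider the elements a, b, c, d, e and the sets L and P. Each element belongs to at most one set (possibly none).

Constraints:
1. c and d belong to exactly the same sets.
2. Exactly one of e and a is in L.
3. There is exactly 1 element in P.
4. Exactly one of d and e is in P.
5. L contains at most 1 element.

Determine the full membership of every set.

L = {a}; P = {e}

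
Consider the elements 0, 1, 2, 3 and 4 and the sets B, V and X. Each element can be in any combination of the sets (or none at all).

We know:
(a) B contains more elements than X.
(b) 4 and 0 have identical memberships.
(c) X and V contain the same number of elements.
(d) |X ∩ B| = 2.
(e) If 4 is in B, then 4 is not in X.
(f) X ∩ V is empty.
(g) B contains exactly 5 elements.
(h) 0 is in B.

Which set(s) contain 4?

4: B, V

From (h): 0 ∈ B.
(b): 4 matches 0: 4 ∈ B.
(e): 4 ∉ X.
(g): only 5 candidates remain for B, so all are in.
(b): 0 matches 4: 0 ∉ X.
Suppose 4 ∉ V: no assignment then satisfies all the clues, so 4 ∈ V.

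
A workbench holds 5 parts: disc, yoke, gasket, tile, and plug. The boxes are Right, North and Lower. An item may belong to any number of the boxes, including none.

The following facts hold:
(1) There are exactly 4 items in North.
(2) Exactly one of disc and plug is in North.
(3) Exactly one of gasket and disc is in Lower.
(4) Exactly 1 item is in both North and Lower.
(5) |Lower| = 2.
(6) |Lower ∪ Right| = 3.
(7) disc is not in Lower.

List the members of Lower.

Lower = {gasket, plug}

From (7): disc ∉ Lower.
(3) (exactly one): gasket ∈ Lower.
Suppose yoke ∈ Lower: no assignment then satisfies all the clues, so yoke ∉ Lower.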